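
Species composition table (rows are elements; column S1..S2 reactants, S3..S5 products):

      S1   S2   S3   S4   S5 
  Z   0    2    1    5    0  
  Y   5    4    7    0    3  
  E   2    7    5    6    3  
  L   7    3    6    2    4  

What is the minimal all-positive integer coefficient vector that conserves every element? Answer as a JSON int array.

Z: 4·0+4·2 = 8 | 3·1+1·5+5·0 = 8
Y: 4·5+4·4 = 36 | 3·7+1·0+5·3 = 36
E: 4·2+4·7 = 36 | 3·5+1·6+5·3 = 36
L: 4·7+4·3 = 40 | 3·6+1·2+5·4 = 40
gcd(4,4,3,1,5) = 1

Coefficients: [4, 4, 3, 1, 5]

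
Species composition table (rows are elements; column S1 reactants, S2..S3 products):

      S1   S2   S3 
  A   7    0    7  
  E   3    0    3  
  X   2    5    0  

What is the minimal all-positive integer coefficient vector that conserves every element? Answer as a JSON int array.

Coefficients: [5, 2, 5]

A: 5·7 = 35 | 2·0+5·7 = 35
E: 5·3 = 15 | 2·0+5·3 = 15
X: 5·2 = 10 | 2·5+5·0 = 10
gcd(5,2,5) = 1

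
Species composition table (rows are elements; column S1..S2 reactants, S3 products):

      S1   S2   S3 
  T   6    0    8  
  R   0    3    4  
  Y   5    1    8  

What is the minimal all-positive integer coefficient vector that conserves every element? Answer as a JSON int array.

T: 4·6+4·0 = 24 | 3·8 = 24
R: 4·0+4·3 = 12 | 3·4 = 12
Y: 4·5+4·1 = 24 | 3·8 = 24
gcd(4,4,3) = 1

Coefficients: [4, 4, 3]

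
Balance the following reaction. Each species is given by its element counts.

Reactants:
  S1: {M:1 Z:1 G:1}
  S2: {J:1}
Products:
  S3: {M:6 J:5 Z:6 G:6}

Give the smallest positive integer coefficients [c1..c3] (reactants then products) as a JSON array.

Coefficients: [6, 5, 1]

M: 6·1+5·0 = 6 | 1·6 = 6
J: 6·0+5·1 = 5 | 1·5 = 5
Z: 6·1+5·0 = 6 | 1·6 = 6
G: 6·1+5·0 = 6 | 1·6 = 6
gcd(6,5,1) = 1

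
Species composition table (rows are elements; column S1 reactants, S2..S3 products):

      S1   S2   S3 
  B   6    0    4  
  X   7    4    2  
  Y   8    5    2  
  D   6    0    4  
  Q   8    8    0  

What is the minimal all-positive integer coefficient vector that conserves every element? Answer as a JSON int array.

B: 2·6 = 12 | 2·0+3·4 = 12
X: 2·7 = 14 | 2·4+3·2 = 14
Y: 2·8 = 16 | 2·5+3·2 = 16
D: 2·6 = 12 | 2·0+3·4 = 12
Q: 2·8 = 16 | 2·8+3·0 = 16
gcd(2,2,3) = 1

Coefficients: [2, 2, 3]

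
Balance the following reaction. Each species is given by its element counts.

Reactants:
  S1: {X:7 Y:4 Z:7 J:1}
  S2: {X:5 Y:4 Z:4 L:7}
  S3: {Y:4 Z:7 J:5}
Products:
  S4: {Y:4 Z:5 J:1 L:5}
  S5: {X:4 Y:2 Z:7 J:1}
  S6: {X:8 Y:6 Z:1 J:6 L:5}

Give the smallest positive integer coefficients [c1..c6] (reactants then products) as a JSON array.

X: 1·7+5·5+4·0 = 32 | 5·0+4·4+2·8 = 32
Y: 1·4+5·4+4·4 = 40 | 5·4+4·2+2·6 = 40
Z: 1·7+5·4+4·7 = 55 | 5·5+4·7+2·1 = 55
J: 1·1+5·0+4·5 = 21 | 5·1+4·1+2·6 = 21
L: 1·0+5·7+4·0 = 35 | 5·5+4·0+2·5 = 35
gcd(1,5,4,5,4,2) = 1

Coefficients: [1, 5, 4, 5, 4, 2]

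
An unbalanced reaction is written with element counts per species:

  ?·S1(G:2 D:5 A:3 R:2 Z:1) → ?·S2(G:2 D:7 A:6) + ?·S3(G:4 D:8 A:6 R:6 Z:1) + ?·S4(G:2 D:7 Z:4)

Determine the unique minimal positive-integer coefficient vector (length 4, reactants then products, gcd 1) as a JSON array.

Coefficients: [6, 1, 2, 1]

G: 6·2 = 12 | 1·2+2·4+1·2 = 12
D: 6·5 = 30 | 1·7+2·8+1·7 = 30
A: 6·3 = 18 | 1·6+2·6+1·0 = 18
R: 6·2 = 12 | 1·0+2·6+1·0 = 12
Z: 6·1 = 6 | 1·0+2·1+1·4 = 6
gcd(6,1,2,1) = 1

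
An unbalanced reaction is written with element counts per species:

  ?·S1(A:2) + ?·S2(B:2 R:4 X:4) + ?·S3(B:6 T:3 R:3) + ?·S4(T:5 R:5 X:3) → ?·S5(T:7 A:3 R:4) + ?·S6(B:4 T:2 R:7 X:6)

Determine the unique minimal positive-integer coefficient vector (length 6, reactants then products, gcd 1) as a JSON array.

Coefficients: [3, 6, 2, 4, 2, 6]

B: 3·0+6·2+2·6+4·0 = 24 | 2·0+6·4 = 24
T: 3·0+6·0+2·3+4·5 = 26 | 2·7+6·2 = 26
A: 3·2+6·0+2·0+4·0 = 6 | 2·3+6·0 = 6
R: 3·0+6·4+2·3+4·5 = 50 | 2·4+6·7 = 50
X: 3·0+6·4+2·0+4·3 = 36 | 2·0+6·6 = 36
gcd(3,6,2,4,2,6) = 1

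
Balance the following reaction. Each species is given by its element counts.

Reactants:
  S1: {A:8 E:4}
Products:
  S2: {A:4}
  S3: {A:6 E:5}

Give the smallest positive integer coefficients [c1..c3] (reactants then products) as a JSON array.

Coefficients: [5, 4, 4]

A: 5·8 = 40 | 4·4+4·6 = 40
E: 5·4 = 20 | 4·0+4·5 = 20
gcd(5,4,4) = 1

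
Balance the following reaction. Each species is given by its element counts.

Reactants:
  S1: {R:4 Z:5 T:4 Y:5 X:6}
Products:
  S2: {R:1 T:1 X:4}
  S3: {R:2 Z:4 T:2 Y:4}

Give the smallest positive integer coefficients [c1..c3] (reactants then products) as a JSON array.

R: 4·4 = 16 | 6·1+5·2 = 16
Z: 4·5 = 20 | 6·0+5·4 = 20
T: 4·4 = 16 | 6·1+5·2 = 16
Y: 4·5 = 20 | 6·0+5·4 = 20
X: 4·6 = 24 | 6·4+5·0 = 24
gcd(4,6,5) = 1

Coefficients: [4, 6, 5]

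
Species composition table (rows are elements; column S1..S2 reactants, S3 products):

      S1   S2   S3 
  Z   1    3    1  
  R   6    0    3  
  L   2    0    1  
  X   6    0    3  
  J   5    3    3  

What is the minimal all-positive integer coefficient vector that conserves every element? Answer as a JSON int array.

Coefficients: [3, 1, 6]

Z: 3·1+1·3 = 6 | 6·1 = 6
R: 3·6+1·0 = 18 | 6·3 = 18
L: 3·2+1·0 = 6 | 6·1 = 6
X: 3·6+1·0 = 18 | 6·3 = 18
J: 3·5+1·3 = 18 | 6·3 = 18
gcd(3,1,6) = 1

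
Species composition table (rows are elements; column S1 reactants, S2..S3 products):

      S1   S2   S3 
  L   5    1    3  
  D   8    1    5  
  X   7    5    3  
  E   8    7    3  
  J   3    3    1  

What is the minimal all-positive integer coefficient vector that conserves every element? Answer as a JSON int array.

L: 2·5 = 10 | 1·1+3·3 = 10
D: 2·8 = 16 | 1·1+3·5 = 16
X: 2·7 = 14 | 1·5+3·3 = 14
E: 2·8 = 16 | 1·7+3·3 = 16
J: 2·3 = 6 | 1·3+3·1 = 6
gcd(2,1,3) = 1

Coefficients: [2, 1, 3]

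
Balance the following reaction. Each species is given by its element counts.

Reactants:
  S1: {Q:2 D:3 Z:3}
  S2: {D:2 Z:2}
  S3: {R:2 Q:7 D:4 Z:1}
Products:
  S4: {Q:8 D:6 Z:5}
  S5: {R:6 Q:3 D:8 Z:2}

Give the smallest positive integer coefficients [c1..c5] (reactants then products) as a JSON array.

R: 6·0+5·0+6·2 = 12 | 6·0+2·6 = 12
Q: 6·2+5·0+6·7 = 54 | 6·8+2·3 = 54
D: 6·3+5·2+6·4 = 52 | 6·6+2·8 = 52
Z: 6·3+5·2+6·1 = 34 | 6·5+2·2 = 34
gcd(6,5,6,6,2) = 1

Coefficients: [6, 5, 6, 6, 2]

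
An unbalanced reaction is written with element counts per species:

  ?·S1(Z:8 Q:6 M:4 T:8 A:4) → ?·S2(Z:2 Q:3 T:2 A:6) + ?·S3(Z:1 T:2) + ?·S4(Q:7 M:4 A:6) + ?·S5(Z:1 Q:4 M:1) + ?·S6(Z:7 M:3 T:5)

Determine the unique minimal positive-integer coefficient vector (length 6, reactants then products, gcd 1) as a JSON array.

Coefficients: [3, 1, 6, 1, 2, 2]

Z: 3·8 = 24 | 1·2+6·1+1·0+2·1+2·7 = 24
Q: 3·6 = 18 | 1·3+6·0+1·7+2·4+2·0 = 18
M: 3·4 = 12 | 1·0+6·0+1·4+2·1+2·3 = 12
T: 3·8 = 24 | 1·2+6·2+1·0+2·0+2·5 = 24
A: 3·4 = 12 | 1·6+6·0+1·6+2·0+2·0 = 12
gcd(3,1,6,1,2,2) = 1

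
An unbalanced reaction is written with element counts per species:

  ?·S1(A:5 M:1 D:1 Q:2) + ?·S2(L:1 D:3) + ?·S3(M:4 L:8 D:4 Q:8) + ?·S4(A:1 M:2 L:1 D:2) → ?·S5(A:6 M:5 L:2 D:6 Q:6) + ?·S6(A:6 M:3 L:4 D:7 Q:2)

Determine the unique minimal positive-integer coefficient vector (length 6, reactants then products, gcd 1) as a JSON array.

A: 6·5+6·0+1·0+6·1 = 36 | 2·6+4·6 = 36
M: 6·1+6·0+1·4+6·2 = 22 | 2·5+4·3 = 22
L: 6·0+6·1+1·8+6·1 = 20 | 2·2+4·4 = 20
D: 6·1+6·3+1·4+6·2 = 40 | 2·6+4·7 = 40
Q: 6·2+6·0+1·8+6·0 = 20 | 2·6+4·2 = 20
gcd(6,6,1,6,2,4) = 1

Coefficients: [6, 6, 1, 6, 2, 4]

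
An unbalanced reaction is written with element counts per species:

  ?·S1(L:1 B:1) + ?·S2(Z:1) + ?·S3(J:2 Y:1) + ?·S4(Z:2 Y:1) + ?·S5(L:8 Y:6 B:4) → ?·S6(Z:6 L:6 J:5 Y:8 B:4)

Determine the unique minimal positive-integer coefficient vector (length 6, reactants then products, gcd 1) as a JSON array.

Z: 4·0+2·1+5·0+5·2+1·0 = 12 | 2·6 = 12
L: 4·1+2·0+5·0+5·0+1·8 = 12 | 2·6 = 12
J: 4·0+2·0+5·2+5·0+1·0 = 10 | 2·5 = 10
Y: 4·0+2·0+5·1+5·1+1·6 = 16 | 2·8 = 16
B: 4·1+2·0+5·0+5·0+1·4 = 8 | 2·4 = 8
gcd(4,2,5,5,1,2) = 1

Coefficients: [4, 2, 5, 5, 1, 2]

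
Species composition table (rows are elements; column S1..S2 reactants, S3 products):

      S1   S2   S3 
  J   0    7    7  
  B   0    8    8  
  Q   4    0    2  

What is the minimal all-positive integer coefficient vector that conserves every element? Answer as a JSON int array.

Coefficients: [1, 2, 2]

J: 1·0+2·7 = 14 | 2·7 = 14
B: 1·0+2·8 = 16 | 2·8 = 16
Q: 1·4+2·0 = 4 | 2·2 = 4
gcd(1,2,2) = 1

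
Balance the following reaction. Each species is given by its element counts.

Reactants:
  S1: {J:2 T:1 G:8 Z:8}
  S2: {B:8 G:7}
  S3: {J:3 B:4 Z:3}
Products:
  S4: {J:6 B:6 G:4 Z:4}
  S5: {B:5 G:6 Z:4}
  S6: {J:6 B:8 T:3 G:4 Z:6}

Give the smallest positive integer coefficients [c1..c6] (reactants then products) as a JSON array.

J: 3·2+4·0+6·3 = 24 | 3·6+6·0+1·6 = 24
B: 3·0+4·8+6·4 = 56 | 3·6+6·5+1·8 = 56
T: 3·1+4·0+6·0 = 3 | 3·0+6·0+1·3 = 3
G: 3·8+4·7+6·0 = 52 | 3·4+6·6+1·4 = 52
Z: 3·8+4·0+6·3 = 42 | 3·4+6·4+1·6 = 42
gcd(3,4,6,3,6,1) = 1

Coefficients: [3, 4, 6, 3, 6, 1]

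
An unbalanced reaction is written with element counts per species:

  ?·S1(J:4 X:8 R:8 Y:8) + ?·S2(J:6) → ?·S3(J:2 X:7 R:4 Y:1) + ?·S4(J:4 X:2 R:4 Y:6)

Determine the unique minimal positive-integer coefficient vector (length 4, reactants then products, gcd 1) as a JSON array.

J: 5·4+2·6 = 32 | 4·2+6·4 = 32
X: 5·8+2·0 = 40 | 4·7+6·2 = 40
R: 5·8+2·0 = 40 | 4·4+6·4 = 40
Y: 5·8+2·0 = 40 | 4·1+6·6 = 40
gcd(5,2,4,6) = 1

Coefficients: [5, 2, 4, 6]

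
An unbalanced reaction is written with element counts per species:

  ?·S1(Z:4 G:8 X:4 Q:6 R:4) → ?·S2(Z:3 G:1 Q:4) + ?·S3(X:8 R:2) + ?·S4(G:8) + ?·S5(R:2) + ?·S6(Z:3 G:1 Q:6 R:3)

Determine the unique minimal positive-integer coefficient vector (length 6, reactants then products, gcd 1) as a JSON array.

Z: 6·4 = 24 | 6·3+3·0+5·0+6·0+2·3 = 24
G: 6·8 = 48 | 6·1+3·0+5·8+6·0+2·1 = 48
X: 6·4 = 24 | 6·0+3·8+5·0+6·0+2·0 = 24
Q: 6·6 = 36 | 6·4+3·0+5·0+6·0+2·6 = 36
R: 6·4 = 24 | 6·0+3·2+5·0+6·2+2·3 = 24
gcd(6,6,3,5,6,2) = 1

Coefficients: [6, 6, 3, 5, 6, 2]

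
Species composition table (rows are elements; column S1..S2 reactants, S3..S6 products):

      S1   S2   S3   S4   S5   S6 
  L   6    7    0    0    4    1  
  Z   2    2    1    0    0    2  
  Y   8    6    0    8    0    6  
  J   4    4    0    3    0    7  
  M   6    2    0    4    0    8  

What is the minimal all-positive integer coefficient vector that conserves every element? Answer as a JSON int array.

Coefficients: [3, 1, 6, 3, 6, 1]

L: 3·6+1·7 = 25 | 6·0+3·0+6·4+1·1 = 25
Z: 3·2+1·2 = 8 | 6·1+3·0+6·0+1·2 = 8
Y: 3·8+1·6 = 30 | 6·0+3·8+6·0+1·6 = 30
J: 3·4+1·4 = 16 | 6·0+3·3+6·0+1·7 = 16
M: 3·6+1·2 = 20 | 6·0+3·4+6·0+1·8 = 20
gcd(3,1,6,3,6,1) = 1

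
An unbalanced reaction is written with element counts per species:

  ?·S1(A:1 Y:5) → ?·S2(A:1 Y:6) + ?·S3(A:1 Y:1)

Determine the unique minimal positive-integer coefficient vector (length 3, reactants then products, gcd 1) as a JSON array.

Coefficients: [5, 4, 1]

A: 5·1 = 5 | 4·1+1·1 = 5
Y: 5·5 = 25 | 4·6+1·1 = 25
gcd(5,4,1) = 1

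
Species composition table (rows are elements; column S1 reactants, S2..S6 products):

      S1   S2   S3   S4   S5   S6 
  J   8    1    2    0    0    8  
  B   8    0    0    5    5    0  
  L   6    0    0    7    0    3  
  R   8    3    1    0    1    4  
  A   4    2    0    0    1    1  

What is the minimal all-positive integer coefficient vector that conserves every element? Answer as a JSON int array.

J: 5·8 = 40 | 6·1+5·2+3·0+5·0+3·8 = 40
B: 5·8 = 40 | 6·0+5·0+3·5+5·5+3·0 = 40
L: 5·6 = 30 | 6·0+5·0+3·7+5·0+3·3 = 30
R: 5·8 = 40 | 6·3+5·1+3·0+5·1+3·4 = 40
A: 5·4 = 20 | 6·2+5·0+3·0+5·1+3·1 = 20
gcd(5,6,5,3,5,3) = 1

Coefficients: [5, 6, 5, 3, 5, 3]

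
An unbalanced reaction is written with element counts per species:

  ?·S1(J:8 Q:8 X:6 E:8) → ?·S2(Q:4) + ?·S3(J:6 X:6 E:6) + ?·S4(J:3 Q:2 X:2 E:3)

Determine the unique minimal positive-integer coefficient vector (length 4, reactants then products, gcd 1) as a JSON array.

J: 3·8 = 24 | 3·0+1·6+6·3 = 24
Q: 3·8 = 24 | 3·4+1·0+6·2 = 24
X: 3·6 = 18 | 3·0+1·6+6·2 = 18
E: 3·8 = 24 | 3·0+1·6+6·3 = 24
gcd(3,3,1,6) = 1

Coefficients: [3, 3, 1, 6]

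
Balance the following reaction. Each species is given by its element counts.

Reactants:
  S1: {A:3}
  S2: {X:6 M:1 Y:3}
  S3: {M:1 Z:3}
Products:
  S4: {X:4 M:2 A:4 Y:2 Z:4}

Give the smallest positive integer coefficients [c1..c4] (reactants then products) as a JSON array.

X: 4·0+2·6+4·0 = 12 | 3·4 = 12
M: 4·0+2·1+4·1 = 6 | 3·2 = 6
A: 4·3+2·0+4·0 = 12 | 3·4 = 12
Y: 4·0+2·3+4·0 = 6 | 3·2 = 6
Z: 4·0+2·0+4·3 = 12 | 3·4 = 12
gcd(4,2,4,3) = 1

Coefficients: [4, 2, 4, 3]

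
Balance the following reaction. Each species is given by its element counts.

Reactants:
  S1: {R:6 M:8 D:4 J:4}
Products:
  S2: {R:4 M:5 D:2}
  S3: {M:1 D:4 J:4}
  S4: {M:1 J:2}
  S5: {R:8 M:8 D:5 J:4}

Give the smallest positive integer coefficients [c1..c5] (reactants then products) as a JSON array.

Coefficients: [6, 5, 1, 6, 2]

R: 6·6 = 36 | 5·4+1·0+6·0+2·8 = 36
M: 6·8 = 48 | 5·5+1·1+6·1+2·8 = 48
D: 6·4 = 24 | 5·2+1·4+6·0+2·5 = 24
J: 6·4 = 24 | 5·0+1·4+6·2+2·4 = 24
gcd(6,5,1,6,2) = 1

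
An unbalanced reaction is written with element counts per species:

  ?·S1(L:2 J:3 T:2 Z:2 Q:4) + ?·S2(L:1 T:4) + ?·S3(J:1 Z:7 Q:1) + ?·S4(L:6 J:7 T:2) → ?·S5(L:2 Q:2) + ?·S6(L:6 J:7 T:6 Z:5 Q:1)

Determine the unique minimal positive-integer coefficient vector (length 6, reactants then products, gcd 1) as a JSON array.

L: 1·2+6·1+4·0+5·6 = 38 | 1·2+6·6 = 38
J: 1·3+6·0+4·1+5·7 = 42 | 1·0+6·7 = 42
T: 1·2+6·4+4·0+5·2 = 36 | 1·0+6·6 = 36
Z: 1·2+6·0+4·7+5·0 = 30 | 1·0+6·5 = 30
Q: 1·4+6·0+4·1+5·0 = 8 | 1·2+6·1 = 8
gcd(1,6,4,5,1,6) = 1

Coefficients: [1, 6, 4, 5, 1, 6]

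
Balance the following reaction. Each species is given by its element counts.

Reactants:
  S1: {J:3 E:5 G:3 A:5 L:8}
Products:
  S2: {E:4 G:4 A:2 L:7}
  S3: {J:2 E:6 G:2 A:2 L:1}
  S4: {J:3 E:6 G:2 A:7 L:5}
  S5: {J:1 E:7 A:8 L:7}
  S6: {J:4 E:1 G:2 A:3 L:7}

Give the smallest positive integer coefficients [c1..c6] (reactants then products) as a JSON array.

Coefficients: [6, 2, 1, 1, 1, 3]

J: 6·3 = 18 | 2·0+1·2+1·3+1·1+3·4 = 18
E: 6·5 = 30 | 2·4+1·6+1·6+1·7+3·1 = 30
G: 6·3 = 18 | 2·4+1·2+1·2+1·0+3·2 = 18
A: 6·5 = 30 | 2·2+1·2+1·7+1·8+3·3 = 30
L: 6·8 = 48 | 2·7+1·1+1·5+1·7+3·7 = 48
gcd(6,2,1,1,1,3) = 1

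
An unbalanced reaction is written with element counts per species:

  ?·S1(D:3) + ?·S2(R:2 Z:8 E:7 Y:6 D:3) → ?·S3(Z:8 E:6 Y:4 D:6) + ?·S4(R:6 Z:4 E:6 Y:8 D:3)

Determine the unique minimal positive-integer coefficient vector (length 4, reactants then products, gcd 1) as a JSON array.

Coefficients: [6, 6, 5, 2]

R: 6·0+6·2 = 12 | 5·0+2·6 = 12
Z: 6·0+6·8 = 48 | 5·8+2·4 = 48
E: 6·0+6·7 = 42 | 5·6+2·6 = 42
Y: 6·0+6·6 = 36 | 5·4+2·8 = 36
D: 6·3+6·3 = 36 | 5·6+2·3 = 36
gcd(6,6,5,2) = 1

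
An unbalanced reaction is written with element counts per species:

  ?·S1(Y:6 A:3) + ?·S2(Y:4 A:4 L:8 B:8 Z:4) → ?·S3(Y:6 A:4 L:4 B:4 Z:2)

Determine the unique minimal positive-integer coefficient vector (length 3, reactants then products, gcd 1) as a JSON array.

Coefficients: [4, 3, 6]

Y: 4·6+3·4 = 36 | 6·6 = 36
A: 4·3+3·4 = 24 | 6·4 = 24
L: 4·0+3·8 = 24 | 6·4 = 24
B: 4·0+3·8 = 24 | 6·4 = 24
Z: 4·0+3·4 = 12 | 6·2 = 12
gcd(4,3,6) = 1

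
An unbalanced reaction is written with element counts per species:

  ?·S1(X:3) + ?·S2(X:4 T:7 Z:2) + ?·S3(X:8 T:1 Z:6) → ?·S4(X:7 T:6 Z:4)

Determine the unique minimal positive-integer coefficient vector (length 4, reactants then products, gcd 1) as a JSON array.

Coefficients: [1, 4, 2, 5]

X: 1·3+4·4+2·8 = 35 | 5·7 = 35
T: 1·0+4·7+2·1 = 30 | 5·6 = 30
Z: 1·0+4·2+2·6 = 20 | 5·4 = 20
gcd(1,4,2,5) = 1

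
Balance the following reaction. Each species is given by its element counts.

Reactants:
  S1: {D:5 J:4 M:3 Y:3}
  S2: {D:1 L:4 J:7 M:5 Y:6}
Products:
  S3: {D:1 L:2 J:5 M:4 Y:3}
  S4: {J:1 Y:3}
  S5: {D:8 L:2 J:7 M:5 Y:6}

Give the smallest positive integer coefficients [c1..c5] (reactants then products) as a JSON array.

D: 5·5+4·1 = 29 | 5·1+2·0+3·8 = 29
L: 5·0+4·4 = 16 | 5·2+2·0+3·2 = 16
J: 5·4+4·7 = 48 | 5·5+2·1+3·7 = 48
M: 5·3+4·5 = 35 | 5·4+2·0+3·5 = 35
Y: 5·3+4·6 = 39 | 5·3+2·3+3·6 = 39
gcd(5,4,5,2,3) = 1

Coefficients: [5, 4, 5, 2, 3]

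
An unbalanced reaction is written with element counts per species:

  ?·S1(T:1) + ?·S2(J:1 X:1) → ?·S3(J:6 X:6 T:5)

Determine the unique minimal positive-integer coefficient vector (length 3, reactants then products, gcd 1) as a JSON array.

Coefficients: [5, 6, 1]

J: 5·0+6·1 = 6 | 1·6 = 6
X: 5·0+6·1 = 6 | 1·6 = 6
T: 5·1+6·0 = 5 | 1·5 = 5
gcd(5,6,1) = 1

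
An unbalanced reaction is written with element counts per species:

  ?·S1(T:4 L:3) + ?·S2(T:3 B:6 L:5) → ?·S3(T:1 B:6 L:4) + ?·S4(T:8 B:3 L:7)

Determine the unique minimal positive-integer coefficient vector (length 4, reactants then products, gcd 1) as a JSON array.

T: 5·4+5·3 = 35 | 3·1+4·8 = 35
B: 5·0+5·6 = 30 | 3·6+4·3 = 30
L: 5·3+5·5 = 40 | 3·4+4·7 = 40
gcd(5,5,3,4) = 1

Coefficients: [5, 5, 3, 4]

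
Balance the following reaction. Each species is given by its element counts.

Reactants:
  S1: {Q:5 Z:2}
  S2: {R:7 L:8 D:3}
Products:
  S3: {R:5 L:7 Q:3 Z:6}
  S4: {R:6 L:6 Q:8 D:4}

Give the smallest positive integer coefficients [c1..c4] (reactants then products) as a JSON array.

Coefficients: [6, 4, 2, 3]

R: 6·0+4·7 = 28 | 2·5+3·6 = 28
L: 6·0+4·8 = 32 | 2·7+3·6 = 32
Q: 6·5+4·0 = 30 | 2·3+3·8 = 30
D: 6·0+4·3 = 12 | 2·0+3·4 = 12
Z: 6·2+4·0 = 12 | 2·6+3·0 = 12
gcd(6,4,2,3) = 1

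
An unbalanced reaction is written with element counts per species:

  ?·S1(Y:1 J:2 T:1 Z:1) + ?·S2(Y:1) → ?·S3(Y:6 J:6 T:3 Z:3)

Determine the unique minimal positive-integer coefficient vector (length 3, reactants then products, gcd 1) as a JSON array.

Y: 3·1+3·1 = 6 | 1·6 = 6
J: 3·2+3·0 = 6 | 1·6 = 6
T: 3·1+3·0 = 3 | 1·3 = 3
Z: 3·1+3·0 = 3 | 1·3 = 3
gcd(3,3,1) = 1

Coefficients: [3, 3, 1]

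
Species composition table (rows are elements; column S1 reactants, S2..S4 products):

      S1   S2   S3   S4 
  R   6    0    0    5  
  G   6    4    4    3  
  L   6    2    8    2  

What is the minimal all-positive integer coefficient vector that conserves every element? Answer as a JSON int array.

R: 5·6 = 30 | 1·0+2·0+6·5 = 30
G: 5·6 = 30 | 1·4+2·4+6·3 = 30
L: 5·6 = 30 | 1·2+2·8+6·2 = 30
gcd(5,1,2,6) = 1

Coefficients: [5, 1, 2, 6]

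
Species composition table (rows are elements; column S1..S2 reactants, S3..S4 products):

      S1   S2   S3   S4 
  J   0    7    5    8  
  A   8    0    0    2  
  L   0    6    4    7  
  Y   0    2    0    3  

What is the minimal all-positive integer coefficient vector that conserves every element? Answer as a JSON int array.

Coefficients: [1, 6, 2, 4]

J: 1·0+6·7 = 42 | 2·5+4·8 = 42
A: 1·8+6·0 = 8 | 2·0+4·2 = 8
L: 1·0+6·6 = 36 | 2·4+4·7 = 36
Y: 1·0+6·2 = 12 | 2·0+4·3 = 12
gcd(1,6,2,4) = 1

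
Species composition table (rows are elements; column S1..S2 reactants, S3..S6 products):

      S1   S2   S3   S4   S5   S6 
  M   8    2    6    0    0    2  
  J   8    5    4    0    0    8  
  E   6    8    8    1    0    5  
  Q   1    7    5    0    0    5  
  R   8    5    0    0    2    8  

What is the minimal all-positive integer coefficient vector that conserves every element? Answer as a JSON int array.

M: 2·8+4·2 = 24 | 3·6+5·0+6·0+3·2 = 24
J: 2·8+4·5 = 36 | 3·4+5·0+6·0+3·8 = 36
E: 2·6+4·8 = 44 | 3·8+5·1+6·0+3·5 = 44
Q: 2·1+4·7 = 30 | 3·5+5·0+6·0+3·5 = 30
R: 2·8+4·5 = 36 | 3·0+5·0+6·2+3·8 = 36
gcd(2,4,3,5,6,3) = 1

Coefficients: [2, 4, 3, 5, 6, 3]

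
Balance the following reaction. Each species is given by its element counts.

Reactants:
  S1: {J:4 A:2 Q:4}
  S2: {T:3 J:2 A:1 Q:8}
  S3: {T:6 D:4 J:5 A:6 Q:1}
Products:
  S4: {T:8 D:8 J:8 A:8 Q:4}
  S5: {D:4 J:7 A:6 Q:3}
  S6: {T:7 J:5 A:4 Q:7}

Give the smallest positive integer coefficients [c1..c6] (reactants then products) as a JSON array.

T: 5·0+2·3+5·6 = 36 | 1·8+3·0+4·7 = 36
D: 5·0+2·0+5·4 = 20 | 1·8+3·4+4·0 = 20
J: 5·4+2·2+5·5 = 49 | 1·8+3·7+4·5 = 49
A: 5·2+2·1+5·6 = 42 | 1·8+3·6+4·4 = 42
Q: 5·4+2·8+5·1 = 41 | 1·4+3·3+4·7 = 41
gcd(5,2,5,1,3,4) = 1

Coefficients: [5, 2, 5, 1, 3, 4]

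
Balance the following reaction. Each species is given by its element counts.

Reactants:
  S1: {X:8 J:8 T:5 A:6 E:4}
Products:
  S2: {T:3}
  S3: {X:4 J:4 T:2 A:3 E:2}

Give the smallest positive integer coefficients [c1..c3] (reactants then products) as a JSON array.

X: 3·8 = 24 | 1·0+6·4 = 24
J: 3·8 = 24 | 1·0+6·4 = 24
T: 3·5 = 15 | 1·3+6·2 = 15
A: 3·6 = 18 | 1·0+6·3 = 18
E: 3·4 = 12 | 1·0+6·2 = 12
gcd(3,1,6) = 1

Coefficients: [3, 1, 6]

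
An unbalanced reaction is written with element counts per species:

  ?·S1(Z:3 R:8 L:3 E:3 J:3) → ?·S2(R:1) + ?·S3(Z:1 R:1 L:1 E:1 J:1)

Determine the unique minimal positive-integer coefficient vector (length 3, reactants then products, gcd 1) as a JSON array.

Coefficients: [1, 5, 3]

Z: 1·3 = 3 | 5·0+3·1 = 3
R: 1·8 = 8 | 5·1+3·1 = 8
L: 1·3 = 3 | 5·0+3·1 = 3
E: 1·3 = 3 | 5·0+3·1 = 3
J: 1·3 = 3 | 5·0+3·1 = 3
gcd(1,5,3) = 1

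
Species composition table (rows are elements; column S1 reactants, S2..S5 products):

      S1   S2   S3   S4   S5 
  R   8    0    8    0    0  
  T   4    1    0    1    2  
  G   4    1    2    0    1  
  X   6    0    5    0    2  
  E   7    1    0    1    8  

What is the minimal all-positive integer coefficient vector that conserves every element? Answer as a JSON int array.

R: 2·8 = 16 | 3·0+2·8+3·0+1·0 = 16
T: 2·4 = 8 | 3·1+2·0+3·1+1·2 = 8
G: 2·4 = 8 | 3·1+2·2+3·0+1·1 = 8
X: 2·6 = 12 | 3·0+2·5+3·0+1·2 = 12
E: 2·7 = 14 | 3·1+2·0+3·1+1·8 = 14
gcd(2,3,2,3,1) = 1

Coefficients: [2, 3, 2, 3, 1]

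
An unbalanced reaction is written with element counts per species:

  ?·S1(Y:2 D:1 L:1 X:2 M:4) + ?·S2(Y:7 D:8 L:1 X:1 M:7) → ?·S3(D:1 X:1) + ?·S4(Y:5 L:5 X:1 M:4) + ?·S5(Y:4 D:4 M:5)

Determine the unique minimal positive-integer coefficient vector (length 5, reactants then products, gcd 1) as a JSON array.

Coefficients: [2, 3, 6, 1, 5]

Y: 2·2+3·7 = 25 | 6·0+1·5+5·4 = 25
D: 2·1+3·8 = 26 | 6·1+1·0+5·4 = 26
L: 2·1+3·1 = 5 | 6·0+1·5+5·0 = 5
X: 2·2+3·1 = 7 | 6·1+1·1+5·0 = 7
M: 2·4+3·7 = 29 | 6·0+1·4+5·5 = 29
gcd(2,3,6,1,5) = 1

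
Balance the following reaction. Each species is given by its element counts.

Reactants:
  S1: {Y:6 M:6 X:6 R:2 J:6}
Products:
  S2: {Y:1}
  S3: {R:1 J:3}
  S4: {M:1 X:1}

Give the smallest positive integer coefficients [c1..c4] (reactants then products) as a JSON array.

Coefficients: [1, 6, 2, 6]

Y: 1·6 = 6 | 6·1+2·0+6·0 = 6
M: 1·6 = 6 | 6·0+2·0+6·1 = 6
X: 1·6 = 6 | 6·0+2·0+6·1 = 6
R: 1·2 = 2 | 6·0+2·1+6·0 = 2
J: 1·6 = 6 | 6·0+2·3+6·0 = 6
gcd(1,6,2,6) = 1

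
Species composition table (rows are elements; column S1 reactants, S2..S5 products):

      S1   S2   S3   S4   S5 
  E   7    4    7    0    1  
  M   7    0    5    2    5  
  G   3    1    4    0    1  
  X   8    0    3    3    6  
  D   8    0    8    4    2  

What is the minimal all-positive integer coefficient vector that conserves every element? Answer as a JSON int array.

Coefficients: [3, 3, 1, 3, 2]

E: 3·7 = 21 | 3·4+1·7+3·0+2·1 = 21
M: 3·7 = 21 | 3·0+1·5+3·2+2·5 = 21
G: 3·3 = 9 | 3·1+1·4+3·0+2·1 = 9
X: 3·8 = 24 | 3·0+1·3+3·3+2·6 = 24
D: 3·8 = 24 | 3·0+1·8+3·4+2·2 = 24
gcd(3,3,1,3,2) = 1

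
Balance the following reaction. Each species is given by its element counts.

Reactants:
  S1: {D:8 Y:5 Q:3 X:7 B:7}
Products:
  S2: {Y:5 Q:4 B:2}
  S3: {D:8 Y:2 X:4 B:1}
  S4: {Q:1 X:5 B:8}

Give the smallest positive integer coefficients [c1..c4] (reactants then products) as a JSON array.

Coefficients: [5, 3, 5, 3]

D: 5·8 = 40 | 3·0+5·8+3·0 = 40
Y: 5·5 = 25 | 3·5+5·2+3·0 = 25
Q: 5·3 = 15 | 3·4+5·0+3·1 = 15
X: 5·7 = 35 | 3·0+5·4+3·5 = 35
B: 5·7 = 35 | 3·2+5·1+3·8 = 35
gcd(5,3,5,3) = 1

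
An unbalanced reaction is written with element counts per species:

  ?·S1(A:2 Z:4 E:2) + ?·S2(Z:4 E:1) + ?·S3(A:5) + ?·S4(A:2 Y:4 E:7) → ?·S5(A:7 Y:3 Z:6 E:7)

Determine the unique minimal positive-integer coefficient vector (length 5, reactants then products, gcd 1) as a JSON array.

A: 1·2+5·0+4·5+3·2 = 28 | 4·7 = 28
Y: 1·0+5·0+4·0+3·4 = 12 | 4·3 = 12
Z: 1·4+5·4+4·0+3·0 = 24 | 4·6 = 24
E: 1·2+5·1+4·0+3·7 = 28 | 4·7 = 28
gcd(1,5,4,3,4) = 1

Coefficients: [1, 5, 4, 3, 4]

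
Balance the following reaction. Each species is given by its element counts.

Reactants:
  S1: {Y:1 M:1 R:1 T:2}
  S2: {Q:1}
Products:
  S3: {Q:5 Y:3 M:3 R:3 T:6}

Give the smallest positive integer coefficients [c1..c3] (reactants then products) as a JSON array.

Coefficients: [3, 5, 1]

Q: 3·0+5·1 = 5 | 1·5 = 5
Y: 3·1+5·0 = 3 | 1·3 = 3
M: 3·1+5·0 = 3 | 1·3 = 3
R: 3·1+5·0 = 3 | 1·3 = 3
T: 3·2+5·0 = 6 | 1·6 = 6
gcd(3,5,1) = 1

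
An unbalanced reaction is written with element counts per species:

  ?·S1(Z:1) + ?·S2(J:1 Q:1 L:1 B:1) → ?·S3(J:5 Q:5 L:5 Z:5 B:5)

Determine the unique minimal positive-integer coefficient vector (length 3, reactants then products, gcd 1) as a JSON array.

Coefficients: [5, 5, 1]

J: 5·0+5·1 = 5 | 1·5 = 5
Q: 5·0+5·1 = 5 | 1·5 = 5
L: 5·0+5·1 = 5 | 1·5 = 5
Z: 5·1+5·0 = 5 | 1·5 = 5
B: 5·0+5·1 = 5 | 1·5 = 5
gcd(5,5,1) = 1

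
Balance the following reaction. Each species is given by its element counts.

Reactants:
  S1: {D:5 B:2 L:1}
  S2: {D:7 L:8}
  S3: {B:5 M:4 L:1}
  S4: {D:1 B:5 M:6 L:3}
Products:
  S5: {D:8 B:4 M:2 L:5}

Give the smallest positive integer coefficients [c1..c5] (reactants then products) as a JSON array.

Coefficients: [5, 2, 1, 1, 5]

D: 5·5+2·7+1·0+1·1 = 40 | 5·8 = 40
B: 5·2+2·0+1·5+1·5 = 20 | 5·4 = 20
M: 5·0+2·0+1·4+1·6 = 10 | 5·2 = 10
L: 5·1+2·8+1·1+1·3 = 25 | 5·5 = 25
gcd(5,2,1,1,5) = 1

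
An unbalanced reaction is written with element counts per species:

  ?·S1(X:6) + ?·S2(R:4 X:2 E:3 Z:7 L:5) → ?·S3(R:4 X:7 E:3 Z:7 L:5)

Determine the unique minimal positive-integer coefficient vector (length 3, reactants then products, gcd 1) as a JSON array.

R: 5·0+6·4 = 24 | 6·4 = 24
X: 5·6+6·2 = 42 | 6·7 = 42
E: 5·0+6·3 = 18 | 6·3 = 18
Z: 5·0+6·7 = 42 | 6·7 = 42
L: 5·0+6·5 = 30 | 6·5 = 30
gcd(5,6,6) = 1

Coefficients: [5, 6, 6]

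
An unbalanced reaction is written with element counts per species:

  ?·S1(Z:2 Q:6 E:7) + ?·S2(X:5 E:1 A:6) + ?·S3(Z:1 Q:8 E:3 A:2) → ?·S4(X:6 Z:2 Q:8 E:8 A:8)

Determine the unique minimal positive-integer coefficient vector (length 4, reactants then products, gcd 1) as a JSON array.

X: 4·0+6·5+2·0 = 30 | 5·6 = 30
Z: 4·2+6·0+2·1 = 10 | 5·2 = 10
Q: 4·6+6·0+2·8 = 40 | 5·8 = 40
E: 4·7+6·1+2·3 = 40 | 5·8 = 40
A: 4·0+6·6+2·2 = 40 | 5·8 = 40
gcd(4,6,2,5) = 1

Coefficients: [4, 6, 2, 5]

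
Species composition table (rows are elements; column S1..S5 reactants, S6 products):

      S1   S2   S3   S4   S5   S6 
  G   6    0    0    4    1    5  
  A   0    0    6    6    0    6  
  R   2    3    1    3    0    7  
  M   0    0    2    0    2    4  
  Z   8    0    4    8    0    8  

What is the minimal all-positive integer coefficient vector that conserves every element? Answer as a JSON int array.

Coefficients: [1, 6, 2, 2, 6, 4]

G: 1·6+6·0+2·0+2·4+6·1 = 20 | 4·5 = 20
A: 1·0+6·0+2·6+2·6+6·0 = 24 | 4·6 = 24
R: 1·2+6·3+2·1+2·3+6·0 = 28 | 4·7 = 28
M: 1·0+6·0+2·2+2·0+6·2 = 16 | 4·4 = 16
Z: 1·8+6·0+2·4+2·8+6·0 = 32 | 4·8 = 32
gcd(1,6,2,2,6,4) = 1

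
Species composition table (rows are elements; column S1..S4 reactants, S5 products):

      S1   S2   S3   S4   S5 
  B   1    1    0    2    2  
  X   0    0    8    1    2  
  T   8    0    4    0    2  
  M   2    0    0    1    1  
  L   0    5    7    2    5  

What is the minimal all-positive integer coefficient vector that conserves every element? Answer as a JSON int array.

B: 1·1+3·1+1·0+4·2 = 12 | 6·2 = 12
X: 1·0+3·0+1·8+4·1 = 12 | 6·2 = 12
T: 1·8+3·0+1·4+4·0 = 12 | 6·2 = 12
M: 1·2+3·0+1·0+4·1 = 6 | 6·1 = 6
L: 1·0+3·5+1·7+4·2 = 30 | 6·5 = 30
gcd(1,3,1,4,6) = 1

Coefficients: [1, 3, 1, 4, 6]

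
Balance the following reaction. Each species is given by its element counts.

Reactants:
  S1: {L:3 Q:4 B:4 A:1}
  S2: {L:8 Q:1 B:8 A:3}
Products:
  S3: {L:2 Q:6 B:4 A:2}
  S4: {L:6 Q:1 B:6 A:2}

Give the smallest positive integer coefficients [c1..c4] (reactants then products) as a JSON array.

L: 2·3+4·8 = 38 | 1·2+6·6 = 38
Q: 2·4+4·1 = 12 | 1·6+6·1 = 12
B: 2·4+4·8 = 40 | 1·4+6·6 = 40
A: 2·1+4·3 = 14 | 1·2+6·2 = 14
gcd(2,4,1,6) = 1

Coefficients: [2, 4, 1, 6]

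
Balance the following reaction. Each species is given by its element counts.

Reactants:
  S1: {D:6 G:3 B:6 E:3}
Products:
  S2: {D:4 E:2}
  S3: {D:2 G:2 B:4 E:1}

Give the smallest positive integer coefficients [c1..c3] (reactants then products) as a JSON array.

D: 4·6 = 24 | 3·4+6·2 = 24
G: 4·3 = 12 | 3·0+6·2 = 12
B: 4·6 = 24 | 3·0+6·4 = 24
E: 4·3 = 12 | 3·2+6·1 = 12
gcd(4,3,6) = 1

Coefficients: [4, 3, 6]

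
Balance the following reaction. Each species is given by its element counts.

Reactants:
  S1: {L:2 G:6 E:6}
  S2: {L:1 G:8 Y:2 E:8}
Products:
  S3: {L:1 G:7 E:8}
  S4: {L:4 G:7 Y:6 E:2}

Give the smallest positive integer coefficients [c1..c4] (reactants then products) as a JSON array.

L: 3·2+3·1 = 9 | 5·1+1·4 = 9
G: 3·6+3·8 = 42 | 5·7+1·7 = 42
Y: 3·0+3·2 = 6 | 5·0+1·6 = 6
E: 3·6+3·8 = 42 | 5·8+1·2 = 42
gcd(3,3,5,1) = 1

Coefficients: [3, 3, 5, 1]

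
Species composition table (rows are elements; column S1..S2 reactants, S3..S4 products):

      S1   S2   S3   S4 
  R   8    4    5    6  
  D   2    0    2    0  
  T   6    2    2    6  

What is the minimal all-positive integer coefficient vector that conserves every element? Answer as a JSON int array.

Coefficients: [6, 3, 6, 5]

R: 6·8+3·4 = 60 | 6·5+5·6 = 60
D: 6·2+3·0 = 12 | 6·2+5·0 = 12
T: 6·6+3·2 = 42 | 6·2+5·6 = 42
gcd(6,3,6,5) = 1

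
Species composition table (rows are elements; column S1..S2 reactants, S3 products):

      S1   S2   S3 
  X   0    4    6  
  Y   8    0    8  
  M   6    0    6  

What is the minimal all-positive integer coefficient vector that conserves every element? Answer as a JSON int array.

X: 2·0+3·4 = 12 | 2·6 = 12
Y: 2·8+3·0 = 16 | 2·8 = 16
M: 2·6+3·0 = 12 | 2·6 = 12
gcd(2,3,2) = 1

Coefficients: [2, 3, 2]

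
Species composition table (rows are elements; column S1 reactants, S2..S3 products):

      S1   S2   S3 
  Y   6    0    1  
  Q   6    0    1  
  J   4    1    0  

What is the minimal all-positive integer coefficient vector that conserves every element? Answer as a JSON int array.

Coefficients: [1, 4, 6]

Y: 1·6 = 6 | 4·0+6·1 = 6
Q: 1·6 = 6 | 4·0+6·1 = 6
J: 1·4 = 4 | 4·1+6·0 = 4
gcd(1,4,6) = 1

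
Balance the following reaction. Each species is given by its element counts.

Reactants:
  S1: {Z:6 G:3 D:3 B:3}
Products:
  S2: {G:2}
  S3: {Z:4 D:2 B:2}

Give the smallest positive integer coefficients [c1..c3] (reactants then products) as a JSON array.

Z: 2·6 = 12 | 3·0+3·4 = 12
G: 2·3 = 6 | 3·2+3·0 = 6
D: 2·3 = 6 | 3·0+3·2 = 6
B: 2·3 = 6 | 3·0+3·2 = 6
gcd(2,3,3) = 1

Coefficients: [2, 3, 3]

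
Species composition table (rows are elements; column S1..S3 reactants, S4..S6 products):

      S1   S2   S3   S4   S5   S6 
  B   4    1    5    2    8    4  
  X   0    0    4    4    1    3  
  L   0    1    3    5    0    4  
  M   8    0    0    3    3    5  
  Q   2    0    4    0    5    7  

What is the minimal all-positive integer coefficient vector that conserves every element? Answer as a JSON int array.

Coefficients: [4, 6, 6, 4, 5, 1]

B: 4·4+6·1+6·5 = 52 | 4·2+5·8+1·4 = 52
X: 4·0+6·0+6·4 = 24 | 4·4+5·1+1·3 = 24
L: 4·0+6·1+6·3 = 24 | 4·5+5·0+1·4 = 24
M: 4·8+6·0+6·0 = 32 | 4·3+5·3+1·5 = 32
Q: 4·2+6·0+6·4 = 32 | 4·0+5·5+1·7 = 32
gcd(4,6,6,4,5,1) = 1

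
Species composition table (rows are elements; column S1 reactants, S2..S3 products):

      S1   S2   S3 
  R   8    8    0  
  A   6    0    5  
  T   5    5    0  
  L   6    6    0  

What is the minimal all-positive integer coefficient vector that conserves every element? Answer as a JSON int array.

Coefficients: [5, 5, 6]

R: 5·8 = 40 | 5·8+6·0 = 40
A: 5·6 = 30 | 5·0+6·5 = 30
T: 5·5 = 25 | 5·5+6·0 = 25
L: 5·6 = 30 | 5·6+6·0 = 30
gcd(5,5,6) = 1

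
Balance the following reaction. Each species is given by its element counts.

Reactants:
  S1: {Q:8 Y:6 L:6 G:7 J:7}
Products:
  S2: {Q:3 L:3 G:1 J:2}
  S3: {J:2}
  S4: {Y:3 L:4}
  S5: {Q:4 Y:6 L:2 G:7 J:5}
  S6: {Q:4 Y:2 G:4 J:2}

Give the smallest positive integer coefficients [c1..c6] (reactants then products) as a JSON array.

Q: 5·8 = 40 | 4·3+5·0+4·0+1·4+6·4 = 40
Y: 5·6 = 30 | 4·0+5·0+4·3+1·6+6·2 = 30
L: 5·6 = 30 | 4·3+5·0+4·4+1·2+6·0 = 30
G: 5·7 = 35 | 4·1+5·0+4·0+1·7+6·4 = 35
J: 5·7 = 35 | 4·2+5·2+4·0+1·5+6·2 = 35
gcd(5,4,5,4,1,6) = 1

Coefficients: [5, 4, 5, 4, 1, 6]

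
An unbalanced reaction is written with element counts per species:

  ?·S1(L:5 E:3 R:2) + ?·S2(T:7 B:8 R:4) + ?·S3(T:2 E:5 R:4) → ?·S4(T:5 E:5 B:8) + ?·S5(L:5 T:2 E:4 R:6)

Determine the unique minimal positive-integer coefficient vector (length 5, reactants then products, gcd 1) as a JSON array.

L: 5·5+2·0+3·0 = 25 | 2·0+5·5 = 25
T: 5·0+2·7+3·2 = 20 | 2·5+5·2 = 20
E: 5·3+2·0+3·5 = 30 | 2·5+5·4 = 30
B: 5·0+2·8+3·0 = 16 | 2·8+5·0 = 16
R: 5·2+2·4+3·4 = 30 | 2·0+5·6 = 30
gcd(5,2,3,2,5) = 1

Coefficients: [5, 2, 3, 2, 5]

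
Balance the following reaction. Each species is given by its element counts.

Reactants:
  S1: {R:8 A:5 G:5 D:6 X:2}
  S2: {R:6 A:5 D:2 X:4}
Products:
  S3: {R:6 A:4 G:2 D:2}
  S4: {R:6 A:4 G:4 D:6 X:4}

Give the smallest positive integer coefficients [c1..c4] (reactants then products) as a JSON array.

R: 6·8+2·6 = 60 | 5·6+5·6 = 60
A: 6·5+2·5 = 40 | 5·4+5·4 = 40
G: 6·5+2·0 = 30 | 5·2+5·4 = 30
D: 6·6+2·2 = 40 | 5·2+5·6 = 40
X: 6·2+2·4 = 20 | 5·0+5·4 = 20
gcd(6,2,5,5) = 1

Coefficients: [6, 2, 5, 5]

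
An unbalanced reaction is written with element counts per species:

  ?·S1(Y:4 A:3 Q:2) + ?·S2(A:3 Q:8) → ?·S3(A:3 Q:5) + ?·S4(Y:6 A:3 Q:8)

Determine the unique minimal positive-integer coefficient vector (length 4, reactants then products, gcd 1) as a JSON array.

Coefficients: [3, 5, 6, 2]

Y: 3·4+5·0 = 12 | 6·0+2·6 = 12
A: 3·3+5·3 = 24 | 6·3+2·3 = 24
Q: 3·2+5·8 = 46 | 6·5+2·8 = 46
gcd(3,5,6,2) = 1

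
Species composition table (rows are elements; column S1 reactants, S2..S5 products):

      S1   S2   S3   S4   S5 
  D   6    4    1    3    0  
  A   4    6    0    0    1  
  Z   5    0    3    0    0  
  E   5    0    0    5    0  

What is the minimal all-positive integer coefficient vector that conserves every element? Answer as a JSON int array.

Coefficients: [3, 1, 5, 3, 6]

D: 3·6 = 18 | 1·4+5·1+3·3+6·0 = 18
A: 3·4 = 12 | 1·6+5·0+3·0+6·1 = 12
Z: 3·5 = 15 | 1·0+5·3+3·0+6·0 = 15
E: 3·5 = 15 | 1·0+5·0+3·5+6·0 = 15
gcd(3,1,5,3,6) = 1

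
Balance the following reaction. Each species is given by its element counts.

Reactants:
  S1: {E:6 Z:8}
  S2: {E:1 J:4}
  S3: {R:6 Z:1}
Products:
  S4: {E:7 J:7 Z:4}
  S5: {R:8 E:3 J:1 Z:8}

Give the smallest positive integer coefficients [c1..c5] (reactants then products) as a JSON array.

Coefficients: [4, 6, 4, 3, 3]

R: 4·0+6·0+4·6 = 24 | 3·0+3·8 = 24
E: 4·6+6·1+4·0 = 30 | 3·7+3·3 = 30
J: 4·0+6·4+4·0 = 24 | 3·7+3·1 = 24
Z: 4·8+6·0+4·1 = 36 | 3·4+3·8 = 36
gcd(4,6,4,3,3) = 1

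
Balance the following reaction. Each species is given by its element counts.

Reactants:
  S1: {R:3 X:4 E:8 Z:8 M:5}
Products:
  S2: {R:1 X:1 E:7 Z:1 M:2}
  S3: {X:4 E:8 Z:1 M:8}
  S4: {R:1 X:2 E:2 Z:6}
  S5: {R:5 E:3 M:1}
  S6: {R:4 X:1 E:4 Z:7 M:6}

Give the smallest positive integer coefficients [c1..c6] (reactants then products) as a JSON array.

Coefficients: [5, 1, 2, 5, 1, 1]

R: 5·3 = 15 | 1·1+2·0+5·1+1·5+1·4 = 15
X: 5·4 = 20 | 1·1+2·4+5·2+1·0+1·1 = 20
E: 5·8 = 40 | 1·7+2·8+5·2+1·3+1·4 = 40
Z: 5·8 = 40 | 1·1+2·1+5·6+1·0+1·7 = 40
M: 5·5 = 25 | 1·2+2·8+5·0+1·1+1·6 = 25
gcd(5,1,2,5,1,1) = 1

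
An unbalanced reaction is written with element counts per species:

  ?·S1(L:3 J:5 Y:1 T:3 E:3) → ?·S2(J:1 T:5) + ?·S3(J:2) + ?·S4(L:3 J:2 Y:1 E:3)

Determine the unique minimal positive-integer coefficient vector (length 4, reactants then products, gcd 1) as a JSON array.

L: 5·3 = 15 | 3·0+6·0+5·3 = 15
J: 5·5 = 25 | 3·1+6·2+5·2 = 25
Y: 5·1 = 5 | 3·0+6·0+5·1 = 5
T: 5·3 = 15 | 3·5+6·0+5·0 = 15
E: 5·3 = 15 | 3·0+6·0+5·3 = 15
gcd(5,3,6,5) = 1

Coefficients: [5, 3, 6, 5]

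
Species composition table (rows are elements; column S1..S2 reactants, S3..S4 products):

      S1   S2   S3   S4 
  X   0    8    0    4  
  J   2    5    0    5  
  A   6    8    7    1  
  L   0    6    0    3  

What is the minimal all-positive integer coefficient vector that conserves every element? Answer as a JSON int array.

Coefficients: [5, 2, 6, 4]

X: 5·0+2·8 = 16 | 6·0+4·4 = 16
J: 5·2+2·5 = 20 | 6·0+4·5 = 20
A: 5·6+2·8 = 46 | 6·7+4·1 = 46
L: 5·0+2·6 = 12 | 6·0+4·3 = 12
gcd(5,2,6,4) = 1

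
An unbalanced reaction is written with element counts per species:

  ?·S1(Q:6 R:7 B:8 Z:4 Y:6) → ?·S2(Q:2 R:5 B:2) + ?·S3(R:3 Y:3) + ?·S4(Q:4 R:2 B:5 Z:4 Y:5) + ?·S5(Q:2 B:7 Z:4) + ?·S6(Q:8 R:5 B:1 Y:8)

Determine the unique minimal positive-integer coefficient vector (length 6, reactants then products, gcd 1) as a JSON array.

Q: 6·6 = 36 | 3·2+5·0+1·4+5·2+2·8 = 36
R: 6·7 = 42 | 3·5+5·3+1·2+5·0+2·5 = 42
B: 6·8 = 48 | 3·2+5·0+1·5+5·7+2·1 = 48
Z: 6·4 = 24 | 3·0+5·0+1·4+5·4+2·0 = 24
Y: 6·6 = 36 | 3·0+5·3+1·5+5·0+2·8 = 36
gcd(6,3,5,1,5,2) = 1

Coefficients: [6, 3, 5, 1, 5, 2]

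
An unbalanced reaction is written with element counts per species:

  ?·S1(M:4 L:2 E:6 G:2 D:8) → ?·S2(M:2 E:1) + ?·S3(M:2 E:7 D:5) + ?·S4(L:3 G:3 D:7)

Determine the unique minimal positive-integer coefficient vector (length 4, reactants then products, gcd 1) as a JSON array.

M: 3·4 = 12 | 4·2+2·2+2·0 = 12
L: 3·2 = 6 | 4·0+2·0+2·3 = 6
E: 3·6 = 18 | 4·1+2·7+2·0 = 18
G: 3·2 = 6 | 4·0+2·0+2·3 = 6
D: 3·8 = 24 | 4·0+2·5+2·7 = 24
gcd(3,4,2,2) = 1

Coefficients: [3, 4, 2, 2]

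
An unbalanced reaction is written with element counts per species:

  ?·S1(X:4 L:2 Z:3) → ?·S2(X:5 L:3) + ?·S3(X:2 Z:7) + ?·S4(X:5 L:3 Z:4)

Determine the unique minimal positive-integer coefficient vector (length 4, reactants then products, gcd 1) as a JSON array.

X: 6·4 = 24 | 3·5+2·2+1·5 = 24
L: 6·2 = 12 | 3·3+2·0+1·3 = 12
Z: 6·3 = 18 | 3·0+2·7+1·4 = 18
gcd(6,3,2,1) = 1

Coefficients: [6, 3, 2, 1]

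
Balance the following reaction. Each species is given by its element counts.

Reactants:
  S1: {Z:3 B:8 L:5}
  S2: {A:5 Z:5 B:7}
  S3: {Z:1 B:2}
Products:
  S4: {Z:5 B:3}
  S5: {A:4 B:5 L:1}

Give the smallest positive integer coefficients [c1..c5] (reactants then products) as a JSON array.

A: 1·0+4·5+2·0 = 20 | 5·0+5·4 = 20
Z: 1·3+4·5+2·1 = 25 | 5·5+5·0 = 25
B: 1·8+4·7+2·2 = 40 | 5·3+5·5 = 40
L: 1·5+4·0+2·0 = 5 | 5·0+5·1 = 5
gcd(1,4,2,5,5) = 1

Coefficients: [1, 4, 2, 5, 5]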